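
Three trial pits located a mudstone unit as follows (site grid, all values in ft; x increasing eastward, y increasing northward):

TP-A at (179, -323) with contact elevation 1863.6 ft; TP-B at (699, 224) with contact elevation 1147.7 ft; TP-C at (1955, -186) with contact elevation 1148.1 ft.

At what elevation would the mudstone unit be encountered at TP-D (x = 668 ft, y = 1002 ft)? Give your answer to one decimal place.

Let the plane be z = a·x + b·y + c.
TP-B−TP-A: 520a + 547b = −715.9;  TP-C−TP-A: 1776a + 137b = −715.5.
Solving gives a = −0.325805, b = −0.999052.
Then c = 1863.6 − a·179 − b·-323 = 1599.23.
At (668, 1002): z = −217.6 − 1001.0 + 1599.23 = 380.5 ft.

380.5 ft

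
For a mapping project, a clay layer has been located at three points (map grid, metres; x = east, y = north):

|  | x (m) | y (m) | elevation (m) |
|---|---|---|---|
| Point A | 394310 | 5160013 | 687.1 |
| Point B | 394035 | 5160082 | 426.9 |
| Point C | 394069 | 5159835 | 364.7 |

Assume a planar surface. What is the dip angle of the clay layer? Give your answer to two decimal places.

Let the plane be z = a·x + b·y + c.
Point B−Point A: −275a + 69b = −260.2;  Point C−Point A: −241a − 178b = −322.4.
Solving gives a = 1.04547, b = 0.39573.
Gradient magnitude |∇z| = √(a² + b²) = √(1.09302 + 0.15660) = 1.11787.
True dip = arctan(1.11787) = 48.19°, dipping toward WSW (azimuth ≈ 249°).

48.19°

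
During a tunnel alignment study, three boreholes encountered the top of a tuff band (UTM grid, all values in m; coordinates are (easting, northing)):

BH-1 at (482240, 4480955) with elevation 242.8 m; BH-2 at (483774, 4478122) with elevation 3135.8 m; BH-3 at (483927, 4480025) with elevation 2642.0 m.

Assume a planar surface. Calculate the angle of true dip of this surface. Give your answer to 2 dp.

Two edge vectors: BH-1→BH-2 = (1534, -2833, 2893), BH-1→BH-3 = (1687, -930, 2399.2).
Normal n = (BH-1→BH-2) × (BH-1→BH-3) = (-4106443.6, 1200118.2, 3352651).
So ∂z/∂E = −n_x/n_z = 1.22483 and ∂z/∂N = −n_y/n_z = −0.35796.
Gradient magnitude |∇z| = √(a² + b²) = √(1.50022 + 0.12814) = 1.27607.
True dip = arctan(1.27607) = 51.92°, dipping toward WNW (azimuth ≈ 286°).

51.92°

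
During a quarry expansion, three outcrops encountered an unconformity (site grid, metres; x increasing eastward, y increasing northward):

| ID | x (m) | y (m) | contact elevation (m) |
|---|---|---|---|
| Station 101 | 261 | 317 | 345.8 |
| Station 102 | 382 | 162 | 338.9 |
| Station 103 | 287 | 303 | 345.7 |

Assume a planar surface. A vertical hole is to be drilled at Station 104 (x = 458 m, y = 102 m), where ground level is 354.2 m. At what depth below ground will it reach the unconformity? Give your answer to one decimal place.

17.0 m

Let the plane be z = a·x + b·y + c.
Station 102−Station 101: 121a − 155b = −6.9;  Station 103−Station 101: 26a − 14b = −0.1.
Solving gives a = 0.03472, b = 0.07162.
Then c = 345.8 − a·261 − b·317 = 314.04.
At (458, 102): z_contact = 15.90 + 7.31 + 314.04 = 337.24 m.
Depth below ground = 354.2 − 337.24 = 17.0 m.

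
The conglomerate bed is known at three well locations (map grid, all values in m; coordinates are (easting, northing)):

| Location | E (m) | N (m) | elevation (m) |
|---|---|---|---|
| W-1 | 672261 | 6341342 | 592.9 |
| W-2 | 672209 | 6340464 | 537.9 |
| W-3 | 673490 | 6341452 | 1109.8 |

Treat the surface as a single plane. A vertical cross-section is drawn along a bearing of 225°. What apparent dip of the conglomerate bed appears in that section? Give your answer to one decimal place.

17.8°

Two edge vectors: W-1→W-2 = (-52, -878, -55), W-1→W-3 = (1229, 110, 516.9).
Normal n = (W-1→W-2) × (W-1→W-3) = (-447788.2, -40716.2, 1073342).
So ∂z/∂E = −n_x/n_z = 0.41719 and ∂z/∂N = −n_y/n_z = 0.03793.
Unit vector along 225° is (sin 225°, cos 225°) = (-0.7071, -0.7071).
Slope in that direction = a·(-0.7071) + b·(-0.7071) = −0.32182.
Apparent dip = arctan|0.32182| = 17.8° (true dip is 22.7°, so apparent ≤ true as expected).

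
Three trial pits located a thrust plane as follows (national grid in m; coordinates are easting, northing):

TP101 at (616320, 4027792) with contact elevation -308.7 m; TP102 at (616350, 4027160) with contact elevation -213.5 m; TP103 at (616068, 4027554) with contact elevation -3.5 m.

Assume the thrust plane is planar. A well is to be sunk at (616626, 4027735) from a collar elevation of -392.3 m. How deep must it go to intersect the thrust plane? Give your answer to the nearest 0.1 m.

218.1 m

Let the plane be z = a·easting + b·northing + c.
TP102−TP101: 30a − 632b = 95.2;  TP103−TP101: −252a − 238b = 305.2.
Solving gives a = −1.022985024, b = −0.199192327.
Then c = -308.7 − a·616320 − b·4027792 = 1432482.69.
At (616626, 4027735): z_contact = −630799.16 − 802293.91 + 1432482.69 = -610.38 m.
Depth below ground = -392.3 − (-610.38) = 218.1 m.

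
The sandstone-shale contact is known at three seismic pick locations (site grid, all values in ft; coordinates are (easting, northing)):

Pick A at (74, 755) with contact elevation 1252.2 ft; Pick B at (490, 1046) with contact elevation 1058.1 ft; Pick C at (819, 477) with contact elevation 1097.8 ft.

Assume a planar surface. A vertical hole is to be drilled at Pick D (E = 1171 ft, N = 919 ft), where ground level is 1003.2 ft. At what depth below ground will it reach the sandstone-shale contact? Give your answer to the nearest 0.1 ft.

117.0 ft

Two edge vectors: Pick A→Pick B = (416, 291, -194.1), Pick A→Pick C = (745, -278, -154.4).
Normal n = (Pick A→Pick B) × (Pick A→Pick C) = (-98890.2, -80374.1, -332443).
So ∂z/∂E = −n_x/n_z = −0.297465 and ∂z/∂N = −n_y/n_z = −0.241768.
Intercept c from Pick A: 1252.2 + 22.01 + 182.53 = 1456.75.
At (1171, 919): z_contact = −348.33 − 222.18 + 1456.75 = 886.23 ft.
Depth below ground = 1003.2 − 886.23 = 117.0 ft.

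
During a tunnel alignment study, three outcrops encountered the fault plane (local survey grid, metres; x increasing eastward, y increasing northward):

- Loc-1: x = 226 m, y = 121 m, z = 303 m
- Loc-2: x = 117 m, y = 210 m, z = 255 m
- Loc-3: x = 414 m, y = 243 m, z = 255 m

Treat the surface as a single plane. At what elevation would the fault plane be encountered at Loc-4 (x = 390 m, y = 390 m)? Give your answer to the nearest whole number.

184 m

Two edge vectors: Loc-1→Loc-2 = (-109, 89, -48), Loc-1→Loc-3 = (188, 122, -48).
Normal n = (Loc-1→Loc-2) × (Loc-1→Loc-3) = (1584, -14256, -30030).
So ∂z/∂x = −n_x/n_z = 0.05275 and ∂z/∂y = −n_y/n_z = −0.47473.
Intercept c from Loc-1: 303 − 11.92 + 57.44 = 348.52.
At (390, 390): z = 20.6 − 185.1 + 348.52 = 183.9 m.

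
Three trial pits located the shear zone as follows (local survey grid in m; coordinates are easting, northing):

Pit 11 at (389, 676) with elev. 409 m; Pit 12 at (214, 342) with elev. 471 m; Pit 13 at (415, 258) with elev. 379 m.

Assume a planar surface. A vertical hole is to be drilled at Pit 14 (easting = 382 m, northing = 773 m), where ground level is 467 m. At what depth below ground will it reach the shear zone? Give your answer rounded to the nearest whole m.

51 m

Two edge vectors: Pit 11→Pit 12 = (-175, -334, 62), Pit 11→Pit 13 = (26, -418, -30).
Normal n = (Pit 11→Pit 12) × (Pit 11→Pit 13) = (35936, -3638, 81834).
So ∂z/∂easting = −n_x/n_z = −0.43913 and ∂z/∂northing = −n_y/n_z = 0.04446.
Intercept c from Pit 11: 409 + 170.82 − 30.05 = 549.77.
At (382, 773): z_contact = −167.7 + 34.4 + 549.77 = 416.4 m.
Depth below ground = 467 − 416.4 = 51 m.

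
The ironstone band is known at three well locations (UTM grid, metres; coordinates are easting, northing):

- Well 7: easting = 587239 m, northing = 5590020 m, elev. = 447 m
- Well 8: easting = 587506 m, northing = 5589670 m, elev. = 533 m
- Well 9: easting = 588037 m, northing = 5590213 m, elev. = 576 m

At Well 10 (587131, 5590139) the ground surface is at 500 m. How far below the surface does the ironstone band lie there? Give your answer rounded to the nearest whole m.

Two edge vectors: Well 7→Well 8 = (267, -350, 86), Well 7→Well 9 = (798, 193, 129).
Normal n = (Well 7→Well 8) × (Well 7→Well 9) = (-61748, 34185, 330831).
So ∂z/∂easting = −n_x/n_z = 0.18664515 and ∂z/∂northing = −n_y/n_z = −0.10333070.
Intercept c from Well 7: 447 − 109605.31 + 577620.70 = 468462.39.
At (587131, 5590139): z_contact = 109585.2 − 577633.0 + 468462.39 = 414.5 m.
Depth below ground = 500 − 414.5 = 85 m.

85 m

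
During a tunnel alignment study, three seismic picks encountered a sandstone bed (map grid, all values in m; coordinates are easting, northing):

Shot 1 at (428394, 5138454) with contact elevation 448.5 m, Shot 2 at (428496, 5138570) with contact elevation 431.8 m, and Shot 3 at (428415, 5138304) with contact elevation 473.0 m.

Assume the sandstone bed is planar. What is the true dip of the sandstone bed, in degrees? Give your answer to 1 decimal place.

Let the plane be z = a·easting + b·northing + c.
Shot 2−Shot 1: 102a + 116b = −16.7;  Shot 3−Shot 1: 21a − 150b = 24.5.
Solving gives a = 0.01900, b = −0.16067.
Gradient magnitude |∇z| = √(a² + b²) = √(0.00036 + 0.02582) = 0.16179.
True dip = arctan(0.16179) = 9.2°, dipping toward N (azimuth ≈ 353°).

9.2°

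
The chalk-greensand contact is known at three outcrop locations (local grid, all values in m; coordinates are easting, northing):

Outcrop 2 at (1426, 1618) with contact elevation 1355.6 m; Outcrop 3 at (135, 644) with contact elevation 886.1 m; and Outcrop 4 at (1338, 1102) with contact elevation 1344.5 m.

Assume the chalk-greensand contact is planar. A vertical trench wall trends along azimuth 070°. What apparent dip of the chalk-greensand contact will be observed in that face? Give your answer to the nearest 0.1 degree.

19.7°

Let the plane be z = a·easting + b·northing + c.
Outcrop 3−Outcrop 2: −1291a − 974b = −469.5;  Outcrop 4−Outcrop 2: −88a − 516b = −11.1.
Solving gives a = 0.39875, b = −0.04649.
Unit vector along 070° is (sin 70°, cos 70°) = (0.9397, 0.3420).
Slope in that direction = a·(0.9397) + b·(0.3420) = 0.35880.
Apparent dip = arctan|0.35880| = 19.7° (true dip is 21.9°, so apparent ≤ true as expected).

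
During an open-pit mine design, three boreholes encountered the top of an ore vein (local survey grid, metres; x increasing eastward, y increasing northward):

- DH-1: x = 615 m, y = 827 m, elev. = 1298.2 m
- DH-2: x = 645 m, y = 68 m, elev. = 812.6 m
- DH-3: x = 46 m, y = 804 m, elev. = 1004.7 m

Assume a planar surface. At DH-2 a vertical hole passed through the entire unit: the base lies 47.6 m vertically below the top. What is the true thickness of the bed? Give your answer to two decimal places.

36.79 m

Two edge vectors: DH-1→DH-2 = (30, -759, -485.6), DH-1→DH-3 = (-569, -23, -293.5).
Normal n = (DH-1→DH-2) × (DH-1→DH-3) = (211597.7, 285111.4, -432561).
So ∂z/∂x = −n_x/n_z = 0.48917 and ∂z/∂y = −n_y/n_z = 0.65912.
|∇z| = √(a²+b²) = 0.82081, so dip δ = arctan(0.82081) = 39.38°.
True thickness = vertical thickness × cos δ = 47.6 × cos 39.38° = 36.79 m.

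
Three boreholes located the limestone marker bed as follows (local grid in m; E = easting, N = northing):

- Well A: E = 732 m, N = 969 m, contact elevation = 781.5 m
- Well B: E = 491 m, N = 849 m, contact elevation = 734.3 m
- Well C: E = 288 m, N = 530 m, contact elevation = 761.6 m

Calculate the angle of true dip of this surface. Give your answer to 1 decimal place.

25.0°

Two edge vectors: Well A→Well B = (-241, -120, -47.2), Well A→Well C = (-444, -439, -19.9).
Normal n = (Well A→Well B) × (Well A→Well C) = (-18332.8, 16160.9, 52519).
So ∂z/∂E = −n_x/n_z = 0.34907 and ∂z/∂N = −n_y/n_z = −0.30772.
Gradient magnitude |∇z| = √(a² + b²) = √(0.12185 + 0.09469) = 0.46534.
True dip = arctan(0.46534) = 25.0°, dipping toward NW (azimuth ≈ 311°).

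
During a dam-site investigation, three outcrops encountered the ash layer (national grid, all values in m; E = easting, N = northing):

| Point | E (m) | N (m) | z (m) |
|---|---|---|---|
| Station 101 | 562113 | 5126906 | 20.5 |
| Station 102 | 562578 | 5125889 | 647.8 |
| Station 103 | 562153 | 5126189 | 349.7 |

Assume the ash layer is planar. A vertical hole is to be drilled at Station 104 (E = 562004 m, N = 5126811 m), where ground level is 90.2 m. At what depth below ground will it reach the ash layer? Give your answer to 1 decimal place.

Two edge vectors: Station 101→Station 102 = (465, -1017, 627.3), Station 101→Station 103 = (40, -717, 329.2).
Normal n = (Station 101→Station 102) × (Station 101→Station 103) = (114977.7, -127986, -292725).
So ∂z/∂E = −n_x/n_z = 0.392784012 and ∂z/∂N = −n_y/n_z = −0.437222649.
Intercept c from Station 101: 20.5 − 220789.00 + 2241599.42 = 2020830.92.
At (562004, 5126811): z_contact = 220746.19 − 2241557.89 + 2020830.92 = 19.22 m.
Depth below ground = 90.2 − 19.22 = 71.0 m.

71.0 m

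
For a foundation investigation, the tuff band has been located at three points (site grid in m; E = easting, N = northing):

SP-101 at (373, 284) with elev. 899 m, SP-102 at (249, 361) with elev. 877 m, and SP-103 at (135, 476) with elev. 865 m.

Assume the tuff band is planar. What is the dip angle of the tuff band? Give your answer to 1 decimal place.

Let the plane be z = a·E + b·N + c.
SP-102−SP-101: −124a + 77b = −22;  SP-103−SP-101: −238a + 192b = −34.
Solving gives a = 0.29296, b = 0.18606.
Gradient magnitude |∇z| = √(a² + b²) = √(0.08582 + 0.03462) = 0.34705.
True dip = arctan(0.34705) = 19.1°, dipping toward WSW (azimuth ≈ 238°).

19.1°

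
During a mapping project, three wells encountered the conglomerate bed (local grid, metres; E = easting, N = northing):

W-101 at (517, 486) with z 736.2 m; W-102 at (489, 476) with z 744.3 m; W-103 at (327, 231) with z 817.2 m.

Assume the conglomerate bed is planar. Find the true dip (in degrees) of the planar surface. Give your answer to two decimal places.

Let the plane be z = a·E + b·N + c.
W-102−W-101: −28a − 10b = 8.1;  W-103−W-101: −190a − 255b = 81.
Solving gives a = −0.23960, b = −0.13912.
Gradient magnitude |∇z| = √(a² + b²) = √(0.05741 + 0.01935) = 0.27706.
True dip = arctan(0.27706) = 15.49°, dipping toward ENE (azimuth ≈ 060°).

15.49°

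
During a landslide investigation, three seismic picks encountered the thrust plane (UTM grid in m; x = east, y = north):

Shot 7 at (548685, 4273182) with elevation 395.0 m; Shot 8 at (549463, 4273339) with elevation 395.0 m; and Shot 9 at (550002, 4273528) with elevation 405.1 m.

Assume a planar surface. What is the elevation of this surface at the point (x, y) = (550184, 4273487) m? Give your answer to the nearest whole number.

Let the plane be z = a·x + b·y + c.
Shot 8−Shot 7: 778a + 157b = 0;  Shot 9−Shot 7: 1317a + 346b = 10.1.
Solving gives a = −0.02540412, b = 0.12588795.
Then c = 395 − a·548685 − b·4273182 = −523608.26.
At (550184, 4273487): z = −13976.9 + 537980.5 − 523608.26 = 395.3 m.

395 m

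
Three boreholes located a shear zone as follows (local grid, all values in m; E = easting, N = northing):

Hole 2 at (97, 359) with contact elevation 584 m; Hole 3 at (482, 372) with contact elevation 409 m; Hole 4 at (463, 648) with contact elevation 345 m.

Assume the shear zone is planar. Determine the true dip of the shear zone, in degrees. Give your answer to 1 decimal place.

27.4°

Two edge vectors: Hole 2→Hole 3 = (385, 13, -175), Hole 2→Hole 4 = (366, 289, -239).
Normal n = (Hole 2→Hole 3) × (Hole 2→Hole 4) = (47468, 27965, 106507).
So ∂z/∂E = −n_x/n_z = −0.44568 and ∂z/∂N = −n_y/n_z = −0.26256.
Gradient magnitude |∇z| = √(a² + b²) = √(0.19863 + 0.06894) = 0.51727.
True dip = arctan(0.51727) = 27.4°, dipping toward ENE (azimuth ≈ 059°).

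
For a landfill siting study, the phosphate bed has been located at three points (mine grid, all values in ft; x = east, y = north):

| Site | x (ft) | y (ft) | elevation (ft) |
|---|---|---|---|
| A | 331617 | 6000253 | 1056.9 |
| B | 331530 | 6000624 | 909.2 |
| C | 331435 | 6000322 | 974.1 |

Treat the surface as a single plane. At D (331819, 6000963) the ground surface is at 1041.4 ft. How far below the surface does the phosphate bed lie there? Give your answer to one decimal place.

Two edge vectors: A→B = (-87, 371, -147.7), A→C = (-182, 69, -82.8).
Normal n = (A→B) × (A→C) = (-20527.5, 19677.8, 61519).
So ∂z/∂x = −n_x/n_z = 0.333677400 and ∂z/∂y = −n_y/n_z = −0.319865407.
Intercept c from A: 1056.9 − 110653.10 + 1919273.37 = 1809677.17.
At (331819, 6000963): z_contact = 110720.50 − 1919500.47 + 1809677.17 = 897.20 ft.
Depth below ground = 1041.4 − 897.20 = 144.2 ft.

144.2 ft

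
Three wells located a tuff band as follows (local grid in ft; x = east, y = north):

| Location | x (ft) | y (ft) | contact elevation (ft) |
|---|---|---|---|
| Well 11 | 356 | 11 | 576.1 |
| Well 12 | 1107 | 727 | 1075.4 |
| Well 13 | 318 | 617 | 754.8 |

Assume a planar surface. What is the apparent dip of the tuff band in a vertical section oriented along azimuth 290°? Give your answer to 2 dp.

13.04°

Two edge vectors: Well 11→Well 12 = (751, 716, 499.3), Well 11→Well 13 = (-38, 606, 178.7).
Normal n = (Well 11→Well 12) × (Well 11→Well 13) = (-174626.6, -153177.1, 482314).
So ∂z/∂x = −n_x/n_z = 0.36206 and ∂z/∂y = −n_y/n_z = 0.31759.
Unit vector along 290° is (sin 290°, cos 290°) = (-0.9397, 0.3420).
Slope in that direction = a·(-0.9397) + b·(0.3420) = −0.23160.
Apparent dip = arctan|0.23160| = 13.04° (true dip is 25.7°, so apparent ≤ true as expected).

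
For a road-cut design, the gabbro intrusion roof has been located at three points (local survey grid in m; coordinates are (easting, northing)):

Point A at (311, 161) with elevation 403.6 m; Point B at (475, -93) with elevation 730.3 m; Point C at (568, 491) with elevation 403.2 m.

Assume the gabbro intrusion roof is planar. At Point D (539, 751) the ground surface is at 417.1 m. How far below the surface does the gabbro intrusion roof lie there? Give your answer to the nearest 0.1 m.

Two edge vectors: Point A→Point B = (164, -254, 326.7), Point A→Point C = (257, 330, -0.4).
Normal n = (Point A→Point B) × (Point A→Point C) = (-107709.4, 84027.5, 119398).
So ∂z/∂E = −n_x/n_z = 0.90210 and ∂z/∂N = −n_y/n_z = −0.70376.
Intercept c from Point A: 403.6 − 280.55 + 113.31 = 236.35.
At (539, 751): z_contact = 486.23 − 528.52 + 236.35 = 194.06 m.
Depth below ground = 417.1 − 194.06 = 223.0 m.

223.0 m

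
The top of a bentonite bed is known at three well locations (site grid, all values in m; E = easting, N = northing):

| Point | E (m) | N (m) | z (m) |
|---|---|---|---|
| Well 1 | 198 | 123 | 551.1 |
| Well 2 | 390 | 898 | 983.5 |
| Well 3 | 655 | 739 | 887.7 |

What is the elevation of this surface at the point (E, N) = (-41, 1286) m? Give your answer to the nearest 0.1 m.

Let the plane be z = a·E + b·N + c.
Well 2−Well 1: 192a + 775b = 432.4;  Well 3−Well 1: 457a + 616b = 336.6.
Solving gives a = −0.023287, b = 0.563705.
Then c = 551.1 − a·198 − b·123 = 486.38.
At (-41, 1286): z = 1.0 + 724.9 + 486.38 = 1212.3 m.

1212.3 m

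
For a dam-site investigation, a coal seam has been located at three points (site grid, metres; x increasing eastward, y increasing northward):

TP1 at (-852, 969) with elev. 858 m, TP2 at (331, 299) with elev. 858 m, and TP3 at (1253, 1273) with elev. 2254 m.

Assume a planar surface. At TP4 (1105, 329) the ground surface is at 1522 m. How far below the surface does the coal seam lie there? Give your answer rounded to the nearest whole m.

Let the plane be z = a·x + b·y + c.
TP2−TP1: 1183a − 670b = 0;  TP3−TP1: 2105a + 304b = 1396.
Solving gives a = 0.52843, b = 0.93304.
Then c = 858 − a·-852 − b·969 = 404.11.
At (1105, 329): z_contact = 583.9 + 307.0 + 404.11 = 1295.0 m.
Depth below ground = 1522 − 1295.0 = 227 m.

227 m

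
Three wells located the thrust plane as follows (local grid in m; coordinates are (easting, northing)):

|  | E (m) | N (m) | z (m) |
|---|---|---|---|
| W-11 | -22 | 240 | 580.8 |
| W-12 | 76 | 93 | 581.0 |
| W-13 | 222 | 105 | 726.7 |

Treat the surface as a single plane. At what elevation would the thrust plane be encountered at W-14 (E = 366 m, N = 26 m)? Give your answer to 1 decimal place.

813.2 m

Two edge vectors: W-11→W-12 = (98, -147, 0.2), W-11→W-13 = (244, -135, 145.9).
Normal n = (W-11→W-12) × (W-11→W-13) = (-21420.3, -14249.4, 22638).
So ∂z/∂E = −n_x/n_z = 0.94621 and ∂z/∂N = −n_y/n_z = 0.62945.
Intercept c from W-11: 580.8 + 20.82 − 151.07 = 450.55.
At (366, 26): z = 346.3 + 16.4 + 450.55 = 813.2 m.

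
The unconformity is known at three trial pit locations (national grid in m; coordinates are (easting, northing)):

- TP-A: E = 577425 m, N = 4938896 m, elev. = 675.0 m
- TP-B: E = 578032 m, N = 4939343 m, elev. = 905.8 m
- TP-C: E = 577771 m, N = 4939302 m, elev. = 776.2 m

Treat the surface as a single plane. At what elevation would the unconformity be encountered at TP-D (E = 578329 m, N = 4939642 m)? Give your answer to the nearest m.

1003 m

Two edge vectors: TP-A→TP-B = (607, 447, 230.8), TP-A→TP-C = (346, 406, 101.2).
Normal n = (TP-A→TP-B) × (TP-A→TP-C) = (-48468.4, 18428.4, 91780).
So ∂z/∂E = −n_x/n_z = 0.52809327 and ∂z/∂N = −n_y/n_z = −0.20078884.
Intercept c from TP-A: 675 − 304934.25 + 991675.21 = 687415.96.
At (578329, 4939642): z = 305411.7 − 991825.0 + 687415.96 = 1002.6 m.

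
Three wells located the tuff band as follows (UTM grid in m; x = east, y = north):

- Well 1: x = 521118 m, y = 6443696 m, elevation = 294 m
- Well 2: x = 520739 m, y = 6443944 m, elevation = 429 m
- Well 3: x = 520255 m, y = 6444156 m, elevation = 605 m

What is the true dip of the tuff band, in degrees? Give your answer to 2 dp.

20.82°

Let the plane be z = a·x + b·y + c.
Well 2−Well 1: −379a + 248b = 135;  Well 3−Well 1: −863a + 460b = 311.
Solving gives a = −0.37869, b = −0.03437.
Gradient magnitude |∇z| = √(a² + b²) = √(0.14341 + 0.00118) = 0.38025.
True dip = arctan(0.38025) = 20.82°, dipping toward E (azimuth ≈ 085°).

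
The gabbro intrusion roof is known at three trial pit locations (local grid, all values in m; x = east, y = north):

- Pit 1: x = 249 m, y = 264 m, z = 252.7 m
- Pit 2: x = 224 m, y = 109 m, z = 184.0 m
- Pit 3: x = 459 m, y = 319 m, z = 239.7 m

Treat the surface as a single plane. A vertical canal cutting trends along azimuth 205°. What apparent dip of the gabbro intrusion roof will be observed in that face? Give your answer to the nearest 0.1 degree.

19.3°

Two edge vectors: Pit 1→Pit 2 = (-25, -155, -68.7), Pit 1→Pit 3 = (210, 55, -13).
Normal n = (Pit 1→Pit 2) × (Pit 1→Pit 3) = (5793.5, -14752, 31175).
So ∂z/∂x = −n_x/n_z = −0.18584 and ∂z/∂y = −n_y/n_z = 0.47320.
Unit vector along 205° is (sin 205°, cos 205°) = (-0.4226, -0.9063).
Slope in that direction = a·(-0.4226) + b·(-0.9063) = −0.35033.
Apparent dip = arctan|0.35033| = 19.3° (true dip is 26.9°, so apparent ≤ true as expected).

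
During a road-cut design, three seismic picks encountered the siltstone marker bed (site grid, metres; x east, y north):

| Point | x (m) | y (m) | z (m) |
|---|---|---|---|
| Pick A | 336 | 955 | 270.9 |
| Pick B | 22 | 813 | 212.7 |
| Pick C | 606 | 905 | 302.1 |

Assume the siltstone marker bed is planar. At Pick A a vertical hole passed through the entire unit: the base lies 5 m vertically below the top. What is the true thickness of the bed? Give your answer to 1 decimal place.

Let the plane be z = a·x + b·y + c.
Pick B−Pick A: −314a − 142b = −58.2;  Pick C−Pick A: 270a − 50b = 31.2.
Solving gives a = 0.13583, b = 0.10950.
|∇z| = √(a²+b²) = 0.17447, so dip δ = arctan(0.17447) = 9.90°.
True thickness = vertical thickness × cos δ = 5 × cos 9.90° = 4.9 m.

4.9 m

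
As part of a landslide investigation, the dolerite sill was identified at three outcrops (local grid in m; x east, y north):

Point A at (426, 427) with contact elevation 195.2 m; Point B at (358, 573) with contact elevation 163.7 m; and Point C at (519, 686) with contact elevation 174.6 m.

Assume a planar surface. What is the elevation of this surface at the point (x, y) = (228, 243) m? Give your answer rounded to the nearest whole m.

Let the plane be z = a·x + b·y + c.
Point B−Point A: −68a + 146b = −31.5;  Point C−Point A: 93a + 259b = −20.6.
Solving gives a = 0.16515, b = −0.13884.
Then c = 195.2 − a·426 − b·427 = 184.13.
At (228, 243): z = 37.7 − 33.7 + 184.13 = 188.0 m.

188 m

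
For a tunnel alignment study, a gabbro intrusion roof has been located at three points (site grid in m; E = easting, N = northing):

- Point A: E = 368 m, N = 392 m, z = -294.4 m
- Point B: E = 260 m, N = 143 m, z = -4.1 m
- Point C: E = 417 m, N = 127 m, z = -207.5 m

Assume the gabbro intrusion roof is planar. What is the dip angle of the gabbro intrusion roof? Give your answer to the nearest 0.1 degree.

Two edge vectors: Point A→Point B = (-108, -249, 290.3), Point A→Point C = (49, -265, 86.9).
Normal n = (Point A→Point B) × (Point A→Point C) = (55291.4, 23609.9, 40821).
So ∂z/∂E = −n_x/n_z = −1.35448 and ∂z/∂N = −n_y/n_z = −0.57838.
Gradient magnitude |∇z| = √(a² + b²) = √(1.83463 + 0.33452) = 1.47280.
True dip = arctan(1.47280) = 55.8°, dipping toward ENE (azimuth ≈ 067°).

55.8°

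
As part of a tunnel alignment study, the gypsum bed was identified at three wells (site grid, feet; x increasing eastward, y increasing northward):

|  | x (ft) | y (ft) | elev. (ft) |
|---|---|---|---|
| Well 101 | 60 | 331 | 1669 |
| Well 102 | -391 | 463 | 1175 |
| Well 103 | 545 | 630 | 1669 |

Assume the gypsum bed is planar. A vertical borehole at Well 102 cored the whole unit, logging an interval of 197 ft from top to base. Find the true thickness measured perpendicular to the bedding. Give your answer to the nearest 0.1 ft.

Two edge vectors: Well 101→Well 102 = (-451, 132, -494), Well 101→Well 103 = (485, 299, 0).
Normal n = (Well 101→Well 102) × (Well 101→Well 103) = (147706, -239590, -198869).
So ∂z/∂x = −n_x/n_z = 0.74273 and ∂z/∂y = −n_y/n_z = −1.20476.
|∇z| = √(a²+b²) = 1.41531, so dip δ = arctan(1.41531) = 54.76°.
True thickness = vertical thickness × cos δ = 197 × cos 54.76° = 113.7 ft.

113.7 ft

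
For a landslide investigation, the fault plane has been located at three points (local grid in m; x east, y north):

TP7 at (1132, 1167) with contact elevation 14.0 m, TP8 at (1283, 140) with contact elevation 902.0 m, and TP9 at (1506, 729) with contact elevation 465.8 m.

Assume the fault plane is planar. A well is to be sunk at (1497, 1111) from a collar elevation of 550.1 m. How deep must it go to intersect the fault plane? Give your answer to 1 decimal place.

Two edge vectors: TP7→TP8 = (151, -1027, 888), TP7→TP9 = (374, -438, 451.8).
Normal n = (TP7→TP8) × (TP7→TP9) = (-75054.6, 263890.2, 317960).
So ∂z/∂x = −n_x/n_z = 0.236050 and ∂z/∂y = −n_y/n_z = −0.829948.
Intercept c from TP7: 14 − 267.21 + 968.55 = 715.34.
At (1497, 1111): z_contact = 353.37 − 922.07 + 715.34 = 146.64 m.
Depth below ground = 550.1 − 146.64 = 403.5 m.

403.5 m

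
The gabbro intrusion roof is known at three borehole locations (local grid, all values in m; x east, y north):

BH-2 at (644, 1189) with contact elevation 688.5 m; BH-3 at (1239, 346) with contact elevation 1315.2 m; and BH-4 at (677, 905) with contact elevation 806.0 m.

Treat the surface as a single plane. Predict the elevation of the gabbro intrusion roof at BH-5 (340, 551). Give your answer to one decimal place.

741.0 m

Two edge vectors: BH-2→BH-3 = (595, -843, 626.7), BH-2→BH-4 = (33, -284, 117.5).
Normal n = (BH-2→BH-3) × (BH-2→BH-4) = (78930.3, -49231.4, -141161).
So ∂z/∂x = −n_x/n_z = 0.559151 and ∂z/∂y = −n_y/n_z = −0.348761.
Intercept c from BH-2: 688.5 − 360.09 + 414.68 = 743.08.
At (340, 551): z = 190.1 − 192.2 + 743.08 = 741.0 m.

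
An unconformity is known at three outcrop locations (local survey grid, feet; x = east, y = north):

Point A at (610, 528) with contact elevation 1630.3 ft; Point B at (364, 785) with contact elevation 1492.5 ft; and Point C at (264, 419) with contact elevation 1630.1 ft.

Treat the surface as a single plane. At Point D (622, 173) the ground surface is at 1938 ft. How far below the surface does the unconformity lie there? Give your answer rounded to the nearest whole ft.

Let the plane be z = a·x + b·y + c.
Point B−Point A: −246a + 257b = −137.8;  Point C−Point A: −346a − 109b = −0.2.
Solving gives a = 0.13022, b = −0.41154.
Then c = 1630.3 − a·610 − b·528 = 1768.15.
At (622, 173): z_contact = 81.0 − 71.2 + 1768.15 = 1778.0 ft.
Depth below ground = 1938 − 1778.0 = 160 ft.

160 ft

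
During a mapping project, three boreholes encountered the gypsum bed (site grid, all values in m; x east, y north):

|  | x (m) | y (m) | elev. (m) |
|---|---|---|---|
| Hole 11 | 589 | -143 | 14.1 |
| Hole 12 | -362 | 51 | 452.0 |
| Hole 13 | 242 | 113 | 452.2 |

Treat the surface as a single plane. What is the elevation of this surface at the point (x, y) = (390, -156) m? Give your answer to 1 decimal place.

25.2 m

Let the plane be z = a·x + b·y + c.
Hole 12−Hole 11: −951a + 194b = 437.9;  Hole 13−Hole 11: −347a + 256b = 438.1.
Solving gives a = −0.15392, b = 1.50270.
Then c = 14.1 − a·589 − b·-143 = 319.64.
At (390, -156): z = −60.0 − 234.4 + 319.64 = 25.2 m.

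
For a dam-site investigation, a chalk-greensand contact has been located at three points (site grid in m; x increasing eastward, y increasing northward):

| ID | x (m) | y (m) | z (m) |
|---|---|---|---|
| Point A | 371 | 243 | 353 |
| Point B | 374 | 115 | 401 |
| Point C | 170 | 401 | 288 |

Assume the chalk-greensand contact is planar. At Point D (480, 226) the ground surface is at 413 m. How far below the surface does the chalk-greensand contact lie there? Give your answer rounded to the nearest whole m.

Let the plane be z = a·x + b·y + c.
Point B−Point A: 3a − 128b = 48;  Point C−Point A: −201a + 158b = −65.
Solving gives a = 0.02914, b = −0.37432.
Then c = 353 − a·371 − b·243 = 433.15.
At (480, 226): z_contact = 14.0 − 84.6 + 433.15 = 362.5 m.
Depth below ground = 413 − 362.5 = 50 m.

50 m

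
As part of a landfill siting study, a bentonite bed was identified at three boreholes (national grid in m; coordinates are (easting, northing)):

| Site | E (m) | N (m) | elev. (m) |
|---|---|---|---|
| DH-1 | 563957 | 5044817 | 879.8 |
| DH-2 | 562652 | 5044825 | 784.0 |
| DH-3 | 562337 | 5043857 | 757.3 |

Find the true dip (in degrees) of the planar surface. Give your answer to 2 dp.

4.21°

Let the plane be z = a·E + b·N + c.
DH-2−DH-1: −1305a + 8b = −95.8;  DH-3−DH-1: −1620a − 960b = −122.5.
Solving gives a = 0.07343, b = 0.00369.
Gradient magnitude |∇z| = √(a² + b²) = √(0.00539 + 0.00001) = 0.07353.
True dip = arctan(0.07353) = 4.21°, dipping toward W (azimuth ≈ 267°).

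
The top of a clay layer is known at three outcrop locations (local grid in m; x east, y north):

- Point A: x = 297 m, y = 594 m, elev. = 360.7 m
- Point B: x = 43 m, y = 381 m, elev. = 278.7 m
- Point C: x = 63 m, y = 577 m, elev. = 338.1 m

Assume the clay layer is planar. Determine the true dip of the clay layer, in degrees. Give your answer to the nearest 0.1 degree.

Let the plane be z = a·x + b·y + c.
Point B−Point A: −254a − 213b = −82;  Point C−Point A: −234a − 17b = −22.6.
Solving gives a = 0.07512, b = 0.29540.
Gradient magnitude |∇z| = √(a² + b²) = √(0.00564 + 0.08726) = 0.30480.
True dip = arctan(0.30480) = 17.0°, dipping toward SSW (azimuth ≈ 194°).

17.0°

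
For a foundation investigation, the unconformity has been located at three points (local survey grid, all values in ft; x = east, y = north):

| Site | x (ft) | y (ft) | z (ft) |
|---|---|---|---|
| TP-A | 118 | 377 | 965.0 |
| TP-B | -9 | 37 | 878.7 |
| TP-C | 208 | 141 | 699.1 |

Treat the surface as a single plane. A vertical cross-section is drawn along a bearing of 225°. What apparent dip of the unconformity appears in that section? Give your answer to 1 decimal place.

Two edge vectors: TP-A→TP-B = (-127, -340, -86.3), TP-A→TP-C = (90, -236, -265.9).
Normal n = (TP-A→TP-B) × (TP-A→TP-C) = (70039.2, -41536.3, 60572).
So ∂z/∂x = −n_x/n_z = −1.15630 and ∂z/∂y = −n_y/n_z = 0.68573.
Unit vector along 225° is (sin 225°, cos 225°) = (-0.7071, -0.7071).
Slope in that direction = a·(-0.7071) + b·(-0.7071) = 0.33274.
Apparent dip = arctan|0.33274| = 18.4° (true dip is 53.4°, so apparent ≤ true as expected).

18.4°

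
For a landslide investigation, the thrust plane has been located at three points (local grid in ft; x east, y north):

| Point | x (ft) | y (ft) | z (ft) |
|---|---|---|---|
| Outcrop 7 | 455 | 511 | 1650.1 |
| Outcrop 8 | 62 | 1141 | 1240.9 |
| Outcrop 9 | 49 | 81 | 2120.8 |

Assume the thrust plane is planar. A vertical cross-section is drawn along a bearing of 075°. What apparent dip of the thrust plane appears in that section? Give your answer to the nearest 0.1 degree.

26.0°

Two edge vectors: Outcrop 7→Outcrop 8 = (-393, 630, -409.2), Outcrop 7→Outcrop 9 = (-406, -430, 470.7).
Normal n = (Outcrop 7→Outcrop 8) × (Outcrop 7→Outcrop 9) = (120585, 351120.3, 424770).
So ∂z/∂x = −n_x/n_z = −0.28388 and ∂z/∂y = −n_y/n_z = −0.82661.
Unit vector along 075° is (sin 75°, cos 75°) = (0.9659, 0.2588).
Slope in that direction = a·(0.9659) + b·(0.2588) = −0.48815.
Apparent dip = arctan|0.48815| = 26.0° (true dip is 41.2°, so apparent ≤ true as expected).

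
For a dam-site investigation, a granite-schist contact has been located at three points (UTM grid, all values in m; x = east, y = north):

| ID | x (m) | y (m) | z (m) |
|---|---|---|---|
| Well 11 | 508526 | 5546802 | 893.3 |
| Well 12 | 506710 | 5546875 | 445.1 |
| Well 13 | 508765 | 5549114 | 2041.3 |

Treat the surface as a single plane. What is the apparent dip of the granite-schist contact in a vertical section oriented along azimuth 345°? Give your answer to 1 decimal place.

Let the plane be z = a·x + b·y + c.
Well 12−Well 11: −1816a + 73b = −448.2;  Well 13−Well 11: 239a + 2312b = 1148.
Solving gives a = 0.26566, b = 0.46908.
Unit vector along 345° is (sin 345°, cos 345°) = (-0.2588, 0.9659).
Slope in that direction = a·(-0.2588) + b·(0.9659) = 0.38434.
Apparent dip = arctan|0.38434| = 21.0° (true dip is 28.3°, so apparent ≤ true as expected).

21.0°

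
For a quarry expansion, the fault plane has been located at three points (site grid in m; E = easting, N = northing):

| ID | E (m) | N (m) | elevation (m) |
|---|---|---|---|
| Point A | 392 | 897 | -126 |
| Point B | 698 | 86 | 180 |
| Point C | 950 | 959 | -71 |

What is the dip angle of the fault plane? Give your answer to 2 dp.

19.45°

Let the plane be z = a·E + b·N + c.
Point B−Point A: 306a − 811b = 306;  Point C−Point A: 558a + 62b = 55.
Solving gives a = 0.13484, b = −0.32644.
Gradient magnitude |∇z| = √(a² + b²) = √(0.01818 + 0.10656) = 0.35319.
True dip = arctan(0.35319) = 19.45°, dipping toward NNW (azimuth ≈ 338°).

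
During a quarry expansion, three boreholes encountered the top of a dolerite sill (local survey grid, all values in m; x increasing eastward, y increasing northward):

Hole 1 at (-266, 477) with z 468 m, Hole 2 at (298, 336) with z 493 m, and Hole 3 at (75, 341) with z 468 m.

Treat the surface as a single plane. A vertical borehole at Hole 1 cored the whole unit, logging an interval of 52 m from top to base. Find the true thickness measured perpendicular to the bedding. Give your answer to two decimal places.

49.52 m

Two edge vectors: Hole 1→Hole 2 = (564, -141, 25), Hole 1→Hole 3 = (341, -136, 0).
Normal n = (Hole 1→Hole 2) × (Hole 1→Hole 3) = (3400, 8525, -28623).
So ∂z/∂x = −n_x/n_z = 0.11879 and ∂z/∂y = −n_y/n_z = 0.29784.
|∇z| = √(a²+b²) = 0.32065, so dip δ = arctan(0.32065) = 17.78°.
True thickness = vertical thickness × cos δ = 52 × cos 17.78° = 49.52 m.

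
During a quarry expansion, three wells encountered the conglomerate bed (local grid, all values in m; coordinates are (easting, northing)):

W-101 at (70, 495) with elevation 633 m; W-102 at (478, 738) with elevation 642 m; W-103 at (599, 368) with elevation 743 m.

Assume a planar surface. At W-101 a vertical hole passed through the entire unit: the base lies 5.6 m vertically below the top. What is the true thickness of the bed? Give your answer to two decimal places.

Let the plane be z = a·E + b·N + c.
W-102−W-101: 408a + 243b = 9;  W-103−W-101: 529a − 127b = 110.
Solving gives a = 0.15454, b = −0.22243.
|∇z| = √(a²+b²) = 0.27085, so dip δ = arctan(0.27085) = 15.15°.
True thickness = vertical thickness × cos δ = 5.6 × cos 15.15° = 5.41 m.

5.41 m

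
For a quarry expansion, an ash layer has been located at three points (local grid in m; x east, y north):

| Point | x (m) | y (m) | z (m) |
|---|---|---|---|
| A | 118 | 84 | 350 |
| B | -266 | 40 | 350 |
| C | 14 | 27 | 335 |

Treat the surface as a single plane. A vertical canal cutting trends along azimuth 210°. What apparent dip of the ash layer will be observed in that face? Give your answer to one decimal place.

Two edge vectors: A→B = (-384, -44, 0), A→C = (-104, -57, -15).
Normal n = (A→B) × (A→C) = (660, -5760, 17312).
So ∂z/∂x = −n_x/n_z = −0.03812 and ∂z/∂y = −n_y/n_z = 0.33272.
Unit vector along 210° is (sin 210°, cos 210°) = (-0.5000, -0.8660).
Slope in that direction = a·(-0.5000) + b·(-0.8660) = −0.26908.
Apparent dip = arctan|0.26908| = 15.1° (true dip is 18.5°, so apparent ≤ true as expected).

15.1°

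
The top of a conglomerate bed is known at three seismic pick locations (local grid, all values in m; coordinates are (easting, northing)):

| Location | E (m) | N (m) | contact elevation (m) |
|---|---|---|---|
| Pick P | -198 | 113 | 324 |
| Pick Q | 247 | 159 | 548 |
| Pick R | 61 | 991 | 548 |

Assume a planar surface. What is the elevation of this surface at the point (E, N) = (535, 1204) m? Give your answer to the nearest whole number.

Let the plane be z = a·E + b·N + c.
Pick Q−Pick P: 445a + 46b = 224;  Pick R−Pick P: 259a + 878b = 224.
Solving gives a = 0.49200, b = 0.10999.
Then c = 324 − a·-198 − b·113 = 408.99.
At (535, 1204): z = 263.2 + 132.4 + 408.99 = 804.6 m.

805 m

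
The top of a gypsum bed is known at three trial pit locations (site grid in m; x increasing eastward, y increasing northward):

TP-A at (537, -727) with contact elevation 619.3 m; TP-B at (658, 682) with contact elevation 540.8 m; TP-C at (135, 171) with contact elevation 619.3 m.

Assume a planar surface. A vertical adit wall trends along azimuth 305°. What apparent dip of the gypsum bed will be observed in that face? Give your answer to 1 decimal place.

Let the plane be z = a·x + b·y + c.
TP-B−TP-A: 121a + 1409b = −78.5;  TP-C−TP-A: −402a + 898b = 0.
Solving gives a = −0.10442, b = −0.04675.
Unit vector along 305° is (sin 305°, cos 305°) = (-0.8192, 0.5736).
Slope in that direction = a·(-0.8192) + b·(0.5736) = 0.05873.
Apparent dip = arctan|0.05873| = 3.4° (true dip is 6.5°, so apparent ≤ true as expected).

3.4°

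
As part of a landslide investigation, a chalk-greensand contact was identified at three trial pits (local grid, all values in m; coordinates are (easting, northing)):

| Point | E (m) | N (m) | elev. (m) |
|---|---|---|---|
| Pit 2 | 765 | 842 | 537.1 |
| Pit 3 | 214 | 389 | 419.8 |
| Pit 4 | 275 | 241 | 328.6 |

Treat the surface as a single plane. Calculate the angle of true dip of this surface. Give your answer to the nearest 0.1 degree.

Two edge vectors: Pit 2→Pit 3 = (-551, -453, -117.3), Pit 2→Pit 4 = (-490, -601, -208.5).
Normal n = (Pit 2→Pit 3) × (Pit 2→Pit 4) = (23953.2, -57406.5, 109181).
So ∂z/∂E = −n_x/n_z = −0.21939 and ∂z/∂N = −n_y/n_z = 0.52579.
Gradient magnitude |∇z| = √(a² + b²) = √(0.04813 + 0.27646) = 0.56973.
True dip = arctan(0.56973) = 29.7°, dipping toward SSE (azimuth ≈ 157°).

29.7°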